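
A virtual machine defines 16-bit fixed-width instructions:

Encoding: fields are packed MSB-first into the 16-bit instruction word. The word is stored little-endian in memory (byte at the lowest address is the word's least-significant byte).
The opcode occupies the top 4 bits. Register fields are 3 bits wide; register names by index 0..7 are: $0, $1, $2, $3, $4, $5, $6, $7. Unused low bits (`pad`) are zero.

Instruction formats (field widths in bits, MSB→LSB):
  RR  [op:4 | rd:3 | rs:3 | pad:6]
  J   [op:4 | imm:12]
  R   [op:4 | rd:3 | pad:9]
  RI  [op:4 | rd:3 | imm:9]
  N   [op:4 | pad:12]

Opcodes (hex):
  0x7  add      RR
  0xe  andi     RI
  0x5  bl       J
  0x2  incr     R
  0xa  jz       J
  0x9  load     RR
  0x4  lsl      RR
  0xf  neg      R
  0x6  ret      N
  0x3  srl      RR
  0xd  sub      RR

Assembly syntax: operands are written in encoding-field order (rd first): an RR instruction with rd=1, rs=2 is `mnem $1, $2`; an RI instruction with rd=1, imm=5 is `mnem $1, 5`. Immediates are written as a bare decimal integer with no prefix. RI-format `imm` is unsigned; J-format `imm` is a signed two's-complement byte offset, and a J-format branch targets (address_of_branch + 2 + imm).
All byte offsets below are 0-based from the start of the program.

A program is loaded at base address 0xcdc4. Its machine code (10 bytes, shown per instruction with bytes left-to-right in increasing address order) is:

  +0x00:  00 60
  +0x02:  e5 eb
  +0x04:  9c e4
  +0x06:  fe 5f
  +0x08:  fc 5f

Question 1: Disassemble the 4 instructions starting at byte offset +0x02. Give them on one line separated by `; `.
[02] e5 eb → 0xebe5
  top 4b → 0xe → andi [RI]
  rd: (w>>9)&0x7=0x5 → $5
  imm: (w>>0)&0x1ff=0x1e5 → 485
[04] 9c e4 → 0xe49c
  top 4b → 0xe → andi [RI]
  rd: (w>>9)&0x7=0x2 → $2
  imm: (w>>0)&0x1ff=0x9c → 156
[06] fe 5f → 0x5ffe
  top 4b → 0x5 → bl [J]
  imm: (w>>0)&0xfff=0xffe (s12→-2) → -2
[08] fc 5f → 0x5ffc
  top 4b → 0x5 → bl [J]
  imm: (w>>0)&0xfff=0xffc (s12→-4) → -4

andi $5, 485; andi $2, 156; bl -2; bl -4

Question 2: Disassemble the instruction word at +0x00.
+0x00: 00 60 ⇒ word 0x6000 (little)
  op=0x6000>>12=0x6 ⇒ ret (N)

ret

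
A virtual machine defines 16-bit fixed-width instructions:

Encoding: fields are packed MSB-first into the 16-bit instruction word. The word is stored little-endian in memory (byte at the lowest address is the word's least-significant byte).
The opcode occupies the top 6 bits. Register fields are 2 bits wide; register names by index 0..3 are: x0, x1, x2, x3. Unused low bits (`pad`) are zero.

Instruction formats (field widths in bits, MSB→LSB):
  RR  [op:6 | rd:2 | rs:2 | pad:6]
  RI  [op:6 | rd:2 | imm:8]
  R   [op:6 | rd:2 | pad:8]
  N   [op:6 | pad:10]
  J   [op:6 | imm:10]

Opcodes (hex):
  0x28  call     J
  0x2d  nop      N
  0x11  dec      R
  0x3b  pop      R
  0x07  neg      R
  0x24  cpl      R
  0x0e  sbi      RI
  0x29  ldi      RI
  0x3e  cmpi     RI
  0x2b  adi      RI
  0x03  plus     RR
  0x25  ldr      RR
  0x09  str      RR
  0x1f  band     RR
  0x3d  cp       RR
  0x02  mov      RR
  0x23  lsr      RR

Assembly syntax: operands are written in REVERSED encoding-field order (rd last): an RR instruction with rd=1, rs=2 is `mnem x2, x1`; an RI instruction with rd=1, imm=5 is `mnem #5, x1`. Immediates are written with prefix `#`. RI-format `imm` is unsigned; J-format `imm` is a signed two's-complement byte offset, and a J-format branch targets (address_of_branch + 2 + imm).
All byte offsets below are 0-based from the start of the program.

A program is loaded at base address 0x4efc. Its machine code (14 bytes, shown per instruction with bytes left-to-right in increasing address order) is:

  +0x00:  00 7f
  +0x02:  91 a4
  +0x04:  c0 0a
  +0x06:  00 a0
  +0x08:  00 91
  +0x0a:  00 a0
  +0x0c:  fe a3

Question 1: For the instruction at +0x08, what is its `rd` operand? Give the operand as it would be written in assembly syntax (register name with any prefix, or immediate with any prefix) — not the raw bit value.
x1

[08] 00 91 → 0x9100
  top 6b → 0x24 → cpl [R]
  rd@[9:8]=0x1 ⇒ x1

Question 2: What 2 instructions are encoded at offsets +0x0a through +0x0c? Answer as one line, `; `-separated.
call #0; call #-2

off 0x0a: read 00 a0 as little → 0xa000
  op=0xa000>>10=0x28 ⇒ call (J)
  imm: (w>>0)&0x3ff=0x0 → #0
off 0x0c: read fe a3 as little → 0xa3fe
  op=0xa3fe>>10=0x28 ⇒ call (J)
  imm: (w>>0)&0x3ff=0x3fe (s10→-2) → #-2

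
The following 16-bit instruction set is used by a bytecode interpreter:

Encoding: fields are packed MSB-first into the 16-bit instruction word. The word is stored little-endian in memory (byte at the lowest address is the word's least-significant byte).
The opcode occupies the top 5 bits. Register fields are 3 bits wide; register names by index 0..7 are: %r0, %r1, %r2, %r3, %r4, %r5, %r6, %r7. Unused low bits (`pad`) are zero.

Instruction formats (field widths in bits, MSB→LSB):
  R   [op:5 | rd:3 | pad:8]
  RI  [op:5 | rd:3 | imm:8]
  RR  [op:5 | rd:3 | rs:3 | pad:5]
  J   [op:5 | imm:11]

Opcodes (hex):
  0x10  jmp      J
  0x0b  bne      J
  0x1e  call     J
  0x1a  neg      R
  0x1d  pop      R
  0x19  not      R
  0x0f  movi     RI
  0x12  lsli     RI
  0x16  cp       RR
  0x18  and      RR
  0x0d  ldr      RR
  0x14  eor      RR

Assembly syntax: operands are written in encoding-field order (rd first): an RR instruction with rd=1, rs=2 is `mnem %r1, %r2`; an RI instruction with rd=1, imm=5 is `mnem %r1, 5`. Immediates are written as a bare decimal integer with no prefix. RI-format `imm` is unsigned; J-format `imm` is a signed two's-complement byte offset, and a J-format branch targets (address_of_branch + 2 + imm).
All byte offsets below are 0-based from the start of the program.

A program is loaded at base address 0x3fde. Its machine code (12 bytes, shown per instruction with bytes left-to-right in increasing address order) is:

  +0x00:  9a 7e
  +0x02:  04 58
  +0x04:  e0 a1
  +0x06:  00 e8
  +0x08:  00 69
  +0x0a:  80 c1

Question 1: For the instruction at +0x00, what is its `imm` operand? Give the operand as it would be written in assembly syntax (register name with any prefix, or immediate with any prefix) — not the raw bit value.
@+00  little-endian(9a 7e) = 0x7e9a
  op=0x7e9a>>11=0xf ⇒ movi (RI)
  [10:8] rd=6 = %r6
  [7:0] imm=154 = 154

154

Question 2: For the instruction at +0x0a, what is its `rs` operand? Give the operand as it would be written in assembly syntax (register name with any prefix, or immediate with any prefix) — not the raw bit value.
%r4

off 0x0a: read 80 c1 as little → 0xc180
  opcode bits[15:11]=0x18: and/RR
  rd: (w>>8)&0x7=0x1 → %r1
  rs: (w>>5)&0x7=0x4 → %r4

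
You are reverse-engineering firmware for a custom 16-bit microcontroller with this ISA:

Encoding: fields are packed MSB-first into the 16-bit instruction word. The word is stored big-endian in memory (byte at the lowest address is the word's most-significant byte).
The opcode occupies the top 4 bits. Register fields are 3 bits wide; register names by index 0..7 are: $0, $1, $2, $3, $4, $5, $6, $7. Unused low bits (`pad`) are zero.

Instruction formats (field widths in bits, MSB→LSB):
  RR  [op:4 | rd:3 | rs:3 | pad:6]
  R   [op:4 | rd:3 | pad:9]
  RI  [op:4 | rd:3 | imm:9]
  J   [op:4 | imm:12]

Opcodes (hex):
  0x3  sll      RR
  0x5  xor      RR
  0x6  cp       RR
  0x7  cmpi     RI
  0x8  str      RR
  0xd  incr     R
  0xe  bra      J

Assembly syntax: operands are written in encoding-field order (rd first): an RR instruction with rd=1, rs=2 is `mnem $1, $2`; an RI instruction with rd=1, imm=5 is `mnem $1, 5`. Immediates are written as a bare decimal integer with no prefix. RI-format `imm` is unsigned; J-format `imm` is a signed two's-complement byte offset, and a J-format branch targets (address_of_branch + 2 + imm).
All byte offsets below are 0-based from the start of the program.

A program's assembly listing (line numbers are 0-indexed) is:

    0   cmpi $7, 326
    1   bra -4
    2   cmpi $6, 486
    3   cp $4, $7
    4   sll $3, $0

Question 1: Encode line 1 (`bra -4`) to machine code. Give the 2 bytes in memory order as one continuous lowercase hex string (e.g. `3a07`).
1. bra fields op=0xe:4|imm=-4:12 → word effch → ef fc

effc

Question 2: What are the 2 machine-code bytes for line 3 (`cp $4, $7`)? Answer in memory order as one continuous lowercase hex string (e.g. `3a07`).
69c0

3. cp fields op=0x6:4|rd=4:3|rs=7:3|pad=0:6 → word 69c0h → 69 c0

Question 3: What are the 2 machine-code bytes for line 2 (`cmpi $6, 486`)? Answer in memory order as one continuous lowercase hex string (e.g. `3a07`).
7de6

2. cmpi fields op=0x7:4|rd=6:3|imm=486:9 → word 7de6h → 7d e6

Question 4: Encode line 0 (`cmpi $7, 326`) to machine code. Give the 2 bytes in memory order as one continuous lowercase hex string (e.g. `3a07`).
L0: cmpi op=0x7:4|rd=7:3|imm=326:9 ⇒ 0x7f46 ⇒ big 7f 46

7f46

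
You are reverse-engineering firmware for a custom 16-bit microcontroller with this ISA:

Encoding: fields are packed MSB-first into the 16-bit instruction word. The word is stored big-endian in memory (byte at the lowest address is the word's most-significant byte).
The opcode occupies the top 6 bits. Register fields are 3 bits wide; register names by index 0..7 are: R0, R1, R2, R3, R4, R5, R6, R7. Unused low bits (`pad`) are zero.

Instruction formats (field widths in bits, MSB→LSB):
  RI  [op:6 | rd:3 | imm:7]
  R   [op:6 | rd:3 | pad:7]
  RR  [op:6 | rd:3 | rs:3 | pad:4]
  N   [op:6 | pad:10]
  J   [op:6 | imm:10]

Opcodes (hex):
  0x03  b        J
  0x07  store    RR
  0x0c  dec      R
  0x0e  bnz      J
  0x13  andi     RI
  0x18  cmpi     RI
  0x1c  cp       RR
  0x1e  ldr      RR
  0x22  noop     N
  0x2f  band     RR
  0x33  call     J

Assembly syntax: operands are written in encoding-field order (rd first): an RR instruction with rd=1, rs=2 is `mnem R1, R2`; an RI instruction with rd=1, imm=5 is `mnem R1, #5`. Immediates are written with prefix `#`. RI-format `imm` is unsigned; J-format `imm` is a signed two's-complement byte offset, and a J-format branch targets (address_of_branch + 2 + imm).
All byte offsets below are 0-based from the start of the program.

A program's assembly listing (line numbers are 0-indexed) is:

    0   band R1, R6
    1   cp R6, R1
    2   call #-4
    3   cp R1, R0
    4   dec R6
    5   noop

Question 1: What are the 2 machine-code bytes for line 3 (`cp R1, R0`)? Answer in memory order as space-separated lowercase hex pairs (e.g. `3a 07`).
70 80

line 3 (cp): pack op=0x1c:6|rd=1:3|rs=0:3|pad=0:4 = 0x7080; big→ 70 80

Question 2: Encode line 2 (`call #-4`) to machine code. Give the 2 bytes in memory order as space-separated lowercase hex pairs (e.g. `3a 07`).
line 2 (call): pack op=0x33:6|imm=-4:10 = 0xcffc; big→ cf fc

cf fc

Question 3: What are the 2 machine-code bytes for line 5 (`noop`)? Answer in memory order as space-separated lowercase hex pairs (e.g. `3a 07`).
88 00

5. noop fields op=0x22:6|pad=0:10 → word 8800h → 88 00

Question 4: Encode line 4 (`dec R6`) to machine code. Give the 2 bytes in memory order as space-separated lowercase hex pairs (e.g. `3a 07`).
4. dec fields op=0xc:6|rd=6:3|pad=0:7 → word 3300h → 33 00

33 00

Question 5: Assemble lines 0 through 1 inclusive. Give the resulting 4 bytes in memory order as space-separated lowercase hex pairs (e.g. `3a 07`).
0. band fields op=0x2f:6|rd=1:3|rs=6:3|pad=0:4 → word bce0h → bc e0
1. cp fields op=0x1c:6|rd=6:3|rs=1:3|pad=0:4 → word 7310h → 73 10

bc e0 73 10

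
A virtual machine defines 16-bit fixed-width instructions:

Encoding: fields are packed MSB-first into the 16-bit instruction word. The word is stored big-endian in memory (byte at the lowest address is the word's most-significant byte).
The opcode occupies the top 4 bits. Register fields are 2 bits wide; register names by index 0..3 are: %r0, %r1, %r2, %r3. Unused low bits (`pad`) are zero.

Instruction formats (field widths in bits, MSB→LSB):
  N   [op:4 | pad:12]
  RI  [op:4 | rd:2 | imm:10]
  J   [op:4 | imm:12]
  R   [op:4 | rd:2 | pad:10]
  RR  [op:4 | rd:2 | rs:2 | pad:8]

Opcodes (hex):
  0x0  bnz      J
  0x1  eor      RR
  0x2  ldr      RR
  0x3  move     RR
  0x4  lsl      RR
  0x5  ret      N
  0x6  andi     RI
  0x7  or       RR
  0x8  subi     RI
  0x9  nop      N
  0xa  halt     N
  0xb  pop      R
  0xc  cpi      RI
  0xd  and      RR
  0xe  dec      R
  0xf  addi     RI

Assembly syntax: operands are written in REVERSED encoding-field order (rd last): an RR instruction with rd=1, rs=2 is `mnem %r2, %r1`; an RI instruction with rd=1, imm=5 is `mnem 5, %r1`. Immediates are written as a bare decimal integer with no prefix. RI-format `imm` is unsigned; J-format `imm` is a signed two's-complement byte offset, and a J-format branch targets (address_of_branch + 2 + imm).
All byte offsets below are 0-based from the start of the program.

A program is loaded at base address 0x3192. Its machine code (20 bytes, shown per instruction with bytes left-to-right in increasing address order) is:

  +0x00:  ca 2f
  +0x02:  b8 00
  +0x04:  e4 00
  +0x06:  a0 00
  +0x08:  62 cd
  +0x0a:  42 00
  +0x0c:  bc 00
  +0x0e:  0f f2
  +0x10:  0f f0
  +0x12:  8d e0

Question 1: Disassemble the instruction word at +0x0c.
pop %r3

+0x0c: bc 00 ⇒ word 0xbc00 (big)
  opcode bits[15:12]=0xb: pop/R
  rd: (w>>10)&0x3=0x3 → %r3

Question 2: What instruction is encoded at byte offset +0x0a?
+0x0a: 42 00 ⇒ word 0x4200 (big)
  opcode bits[15:12]=0x4: lsl/RR
  rd@[11:10]=0x0 ⇒ %r0
  rs@[9:8]=0x2 ⇒ %r2

lsl %r2, %r0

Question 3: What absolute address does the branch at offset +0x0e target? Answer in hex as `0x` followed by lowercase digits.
0x3194

off 0x0e: read 0f f2 as big → 0x0ff2
  op=0x0ff2>>12=0x0 ⇒ bnz (J)
  imm: (w>>0)&0xfff=0xff2 (s12→-14) → -14
  target = base 0x3192 + off 0x0e + 2 + imm -14 = 0x3194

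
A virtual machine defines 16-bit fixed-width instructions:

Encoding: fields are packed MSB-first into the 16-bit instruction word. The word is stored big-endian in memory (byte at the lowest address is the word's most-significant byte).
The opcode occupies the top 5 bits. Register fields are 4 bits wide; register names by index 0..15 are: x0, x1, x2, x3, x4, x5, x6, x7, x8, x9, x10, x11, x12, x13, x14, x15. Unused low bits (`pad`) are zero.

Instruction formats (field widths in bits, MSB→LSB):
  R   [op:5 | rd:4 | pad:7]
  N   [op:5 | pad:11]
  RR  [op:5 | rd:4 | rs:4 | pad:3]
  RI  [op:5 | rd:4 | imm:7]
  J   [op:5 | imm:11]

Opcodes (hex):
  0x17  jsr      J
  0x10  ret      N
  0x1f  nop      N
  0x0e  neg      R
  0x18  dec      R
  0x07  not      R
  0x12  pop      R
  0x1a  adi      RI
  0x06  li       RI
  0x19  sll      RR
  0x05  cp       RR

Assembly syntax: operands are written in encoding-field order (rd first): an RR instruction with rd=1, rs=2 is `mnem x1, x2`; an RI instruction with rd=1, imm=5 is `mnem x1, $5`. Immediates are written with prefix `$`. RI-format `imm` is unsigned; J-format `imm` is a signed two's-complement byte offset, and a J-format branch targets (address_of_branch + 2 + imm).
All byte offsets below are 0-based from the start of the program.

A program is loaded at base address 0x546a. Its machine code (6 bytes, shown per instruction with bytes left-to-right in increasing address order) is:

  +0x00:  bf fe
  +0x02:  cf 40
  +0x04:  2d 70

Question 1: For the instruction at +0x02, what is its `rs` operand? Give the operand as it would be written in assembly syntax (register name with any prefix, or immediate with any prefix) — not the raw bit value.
x8

[02] cf 40 → 0xcf40
  op=0xcf40>>11=0x19 ⇒ sll (RR)
  [10:7] rd=14 = x14
  [6:3] rs=8 = x8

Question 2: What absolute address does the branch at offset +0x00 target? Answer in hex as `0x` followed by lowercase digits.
@+00  big-endian(bf fe) = 0xbffe
  opcode bits[15:11]=0x17: jsr/J
  imm: (w>>0)&0x7ff=0x7fe (s11→-2) → $-2
  target = base 0x546a + off 0x00 + 2 + imm -2 = 0x546a

0x546a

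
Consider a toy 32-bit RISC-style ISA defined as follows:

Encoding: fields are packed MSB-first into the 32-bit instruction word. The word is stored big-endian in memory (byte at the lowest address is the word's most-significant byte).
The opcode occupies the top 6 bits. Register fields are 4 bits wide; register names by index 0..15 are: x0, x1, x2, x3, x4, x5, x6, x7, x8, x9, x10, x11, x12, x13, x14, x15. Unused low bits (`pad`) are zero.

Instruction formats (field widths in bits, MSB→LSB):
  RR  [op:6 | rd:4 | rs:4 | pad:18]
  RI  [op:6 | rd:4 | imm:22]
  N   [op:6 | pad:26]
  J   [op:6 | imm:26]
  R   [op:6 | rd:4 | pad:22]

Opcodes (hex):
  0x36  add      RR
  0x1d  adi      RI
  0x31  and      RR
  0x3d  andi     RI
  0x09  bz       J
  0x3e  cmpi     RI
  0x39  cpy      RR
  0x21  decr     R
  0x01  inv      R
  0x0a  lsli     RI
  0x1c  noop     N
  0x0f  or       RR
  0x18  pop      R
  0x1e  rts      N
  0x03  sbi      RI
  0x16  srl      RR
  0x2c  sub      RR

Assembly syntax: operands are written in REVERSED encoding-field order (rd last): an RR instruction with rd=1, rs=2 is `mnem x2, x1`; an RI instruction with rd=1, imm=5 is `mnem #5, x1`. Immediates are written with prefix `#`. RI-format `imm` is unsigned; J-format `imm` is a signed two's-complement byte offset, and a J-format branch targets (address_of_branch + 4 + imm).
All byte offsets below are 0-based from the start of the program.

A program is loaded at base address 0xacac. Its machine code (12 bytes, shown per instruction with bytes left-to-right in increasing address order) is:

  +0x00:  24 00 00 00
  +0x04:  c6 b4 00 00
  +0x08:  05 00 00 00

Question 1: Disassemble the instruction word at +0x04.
and x13, x10

[04] c6 b4 00 00 → 0xc6b40000
  top 6b → 0x31 → and [RR]
  rd@[25:22]=0xa ⇒ x10
  rs@[21:18]=0xd ⇒ x13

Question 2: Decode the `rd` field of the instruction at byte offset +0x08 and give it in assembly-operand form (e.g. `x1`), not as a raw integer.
x4

@+08  big-endian(05 00 00 00) = 0x05000000
  top 6b → 0x1 → inv [R]
  rd@[25:22]=0x4 ⇒ x4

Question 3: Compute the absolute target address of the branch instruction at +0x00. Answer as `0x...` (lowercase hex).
off 0x00: read 24 00 00 00 as big → 0x24000000
  op=0x24000000>>26=0x9 ⇒ bz (J)
  imm: (w>>0)&0x3ffffff=0x0 → #0
  target = base 0xacac + off 0x00 + 4 + imm 0 = 0xacb0

0xacb0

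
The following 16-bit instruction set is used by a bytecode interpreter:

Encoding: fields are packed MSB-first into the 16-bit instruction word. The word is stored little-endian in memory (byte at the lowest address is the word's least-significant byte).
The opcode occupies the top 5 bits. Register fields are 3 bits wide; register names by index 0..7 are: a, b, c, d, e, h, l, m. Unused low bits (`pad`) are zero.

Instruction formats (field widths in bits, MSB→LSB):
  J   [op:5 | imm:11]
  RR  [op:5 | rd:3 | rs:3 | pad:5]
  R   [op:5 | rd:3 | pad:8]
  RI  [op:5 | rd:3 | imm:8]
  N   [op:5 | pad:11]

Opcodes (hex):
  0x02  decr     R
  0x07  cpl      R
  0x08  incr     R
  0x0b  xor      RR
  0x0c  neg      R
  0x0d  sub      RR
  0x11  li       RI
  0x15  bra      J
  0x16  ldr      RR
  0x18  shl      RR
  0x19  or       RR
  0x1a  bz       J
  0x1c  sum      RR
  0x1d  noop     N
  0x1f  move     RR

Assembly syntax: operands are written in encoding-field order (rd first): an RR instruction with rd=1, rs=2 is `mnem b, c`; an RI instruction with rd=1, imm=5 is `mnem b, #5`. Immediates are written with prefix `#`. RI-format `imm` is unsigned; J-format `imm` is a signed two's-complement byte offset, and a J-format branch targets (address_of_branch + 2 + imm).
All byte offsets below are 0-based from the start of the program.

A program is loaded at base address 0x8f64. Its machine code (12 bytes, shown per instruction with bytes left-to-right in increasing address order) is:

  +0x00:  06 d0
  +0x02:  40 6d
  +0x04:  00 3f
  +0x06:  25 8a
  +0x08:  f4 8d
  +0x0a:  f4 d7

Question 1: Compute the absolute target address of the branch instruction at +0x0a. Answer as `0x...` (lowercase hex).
+0x0a: f4 d7 ⇒ word 0xd7f4 (little)
  op=0xd7f4>>11=0x1a ⇒ bz (J)
  imm@[10:0]=0x7f4 (s11→-12) ⇒ #-12
  target = base 0x8f64 + off 0x0a + 2 + imm -12 = 0x8f64

0x8f64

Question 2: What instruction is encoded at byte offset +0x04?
cpl m

[04] 00 3f → 0x3f00
  op=0x3f00>>11=0x7 ⇒ cpl (R)
  [10:8] rd=7 = m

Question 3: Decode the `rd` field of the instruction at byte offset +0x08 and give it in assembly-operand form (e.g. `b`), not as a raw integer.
h

[08] f4 8d → 0x8df4
  top 5b → 0x11 → li [RI]
  rd@[10:8]=0x5 ⇒ h
  imm@[7:0]=0xf4 ⇒ #244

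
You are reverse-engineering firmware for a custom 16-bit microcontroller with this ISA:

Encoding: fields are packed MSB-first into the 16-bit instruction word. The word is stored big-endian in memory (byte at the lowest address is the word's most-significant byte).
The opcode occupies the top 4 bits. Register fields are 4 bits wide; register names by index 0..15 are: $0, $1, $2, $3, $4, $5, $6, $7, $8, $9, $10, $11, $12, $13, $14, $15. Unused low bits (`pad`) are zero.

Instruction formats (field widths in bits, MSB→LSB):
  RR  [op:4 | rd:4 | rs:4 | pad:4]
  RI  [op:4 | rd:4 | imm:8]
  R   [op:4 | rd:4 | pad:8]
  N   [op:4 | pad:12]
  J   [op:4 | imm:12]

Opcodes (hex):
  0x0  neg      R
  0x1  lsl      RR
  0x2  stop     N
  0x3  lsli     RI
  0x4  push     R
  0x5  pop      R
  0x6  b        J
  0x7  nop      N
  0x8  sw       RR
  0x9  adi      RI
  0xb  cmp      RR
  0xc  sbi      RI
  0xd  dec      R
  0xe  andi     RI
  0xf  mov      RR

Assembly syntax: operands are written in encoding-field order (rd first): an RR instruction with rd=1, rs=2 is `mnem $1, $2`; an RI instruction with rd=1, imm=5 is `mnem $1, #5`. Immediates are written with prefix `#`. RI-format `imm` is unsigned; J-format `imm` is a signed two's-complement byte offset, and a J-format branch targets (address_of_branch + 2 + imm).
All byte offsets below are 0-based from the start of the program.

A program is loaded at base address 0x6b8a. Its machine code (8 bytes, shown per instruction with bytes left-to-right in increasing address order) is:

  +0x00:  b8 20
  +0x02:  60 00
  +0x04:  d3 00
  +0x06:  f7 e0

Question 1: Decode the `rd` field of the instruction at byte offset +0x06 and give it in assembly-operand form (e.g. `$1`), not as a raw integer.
+0x06: f7 e0 ⇒ word 0xf7e0 (big)
  top 4b → 0xf → mov [RR]
  rd@[11:8]=0x7 ⇒ $7
  rs@[7:4]=0xe ⇒ $14

$7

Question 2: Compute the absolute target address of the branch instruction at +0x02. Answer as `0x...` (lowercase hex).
0x6b8e

+0x02: 60 00 ⇒ word 0x6000 (big)
  opcode bits[15:12]=0x6: b/J
  imm@[11:0]=0x0 ⇒ #0
  target = base 0x6b8a + off 0x02 + 2 + imm 0 = 0x6b8e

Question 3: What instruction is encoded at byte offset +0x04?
+0x04: d3 00 ⇒ word 0xd300 (big)
  op=0xd300>>12=0xd ⇒ dec (R)
  [11:8] rd=3 = $3

dec $3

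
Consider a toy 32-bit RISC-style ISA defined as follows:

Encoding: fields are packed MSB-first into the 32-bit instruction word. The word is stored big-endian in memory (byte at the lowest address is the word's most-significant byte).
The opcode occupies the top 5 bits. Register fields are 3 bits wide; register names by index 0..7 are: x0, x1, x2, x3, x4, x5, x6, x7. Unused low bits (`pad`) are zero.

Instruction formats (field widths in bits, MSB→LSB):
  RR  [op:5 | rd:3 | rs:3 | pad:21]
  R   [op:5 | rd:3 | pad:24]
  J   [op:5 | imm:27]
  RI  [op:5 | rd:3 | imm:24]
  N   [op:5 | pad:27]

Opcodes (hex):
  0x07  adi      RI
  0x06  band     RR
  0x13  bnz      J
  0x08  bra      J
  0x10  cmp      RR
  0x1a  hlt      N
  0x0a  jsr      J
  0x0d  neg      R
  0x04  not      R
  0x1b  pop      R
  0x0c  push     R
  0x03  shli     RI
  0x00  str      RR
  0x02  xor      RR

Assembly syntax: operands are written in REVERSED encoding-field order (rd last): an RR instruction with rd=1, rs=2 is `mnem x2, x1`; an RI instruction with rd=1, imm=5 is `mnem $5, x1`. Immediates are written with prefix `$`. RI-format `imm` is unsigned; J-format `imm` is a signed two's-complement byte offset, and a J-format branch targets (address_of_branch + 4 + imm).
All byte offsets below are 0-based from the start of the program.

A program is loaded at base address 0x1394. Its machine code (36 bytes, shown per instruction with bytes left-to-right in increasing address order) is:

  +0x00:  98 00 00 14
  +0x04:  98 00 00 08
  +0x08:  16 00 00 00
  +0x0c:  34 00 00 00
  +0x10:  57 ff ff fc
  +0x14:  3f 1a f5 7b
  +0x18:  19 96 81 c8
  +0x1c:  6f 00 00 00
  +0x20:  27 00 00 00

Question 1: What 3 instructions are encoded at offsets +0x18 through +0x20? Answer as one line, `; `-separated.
shli $9863624, x1; neg x7; not x7

+0x18: 19 96 81 c8 ⇒ word 0x199681c8 (big)
  opcode bits[31:27]=0x3: shli/RI
  rd: (w>>24)&0x7=0x1 → x1
  imm: (w>>0)&0xffffff=0x9681c8 → $9863624
+0x1c: 6f 00 00 00 ⇒ word 0x6f000000 (big)
  opcode bits[31:27]=0xd: neg/R
  rd: (w>>24)&0x7=0x7 → x7
+0x20: 27 00 00 00 ⇒ word 0x27000000 (big)
  opcode bits[31:27]=0x4: not/R
  rd: (w>>24)&0x7=0x7 → x7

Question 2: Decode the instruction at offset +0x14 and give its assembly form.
off 0x14: read 3f 1a f5 7b as big → 0x3f1af57b
  top 5b → 0x7 → adi [RI]
  [26:24] rd=7 = x7
  [23:0] imm=1766779 = $1766779

adi $1766779, x7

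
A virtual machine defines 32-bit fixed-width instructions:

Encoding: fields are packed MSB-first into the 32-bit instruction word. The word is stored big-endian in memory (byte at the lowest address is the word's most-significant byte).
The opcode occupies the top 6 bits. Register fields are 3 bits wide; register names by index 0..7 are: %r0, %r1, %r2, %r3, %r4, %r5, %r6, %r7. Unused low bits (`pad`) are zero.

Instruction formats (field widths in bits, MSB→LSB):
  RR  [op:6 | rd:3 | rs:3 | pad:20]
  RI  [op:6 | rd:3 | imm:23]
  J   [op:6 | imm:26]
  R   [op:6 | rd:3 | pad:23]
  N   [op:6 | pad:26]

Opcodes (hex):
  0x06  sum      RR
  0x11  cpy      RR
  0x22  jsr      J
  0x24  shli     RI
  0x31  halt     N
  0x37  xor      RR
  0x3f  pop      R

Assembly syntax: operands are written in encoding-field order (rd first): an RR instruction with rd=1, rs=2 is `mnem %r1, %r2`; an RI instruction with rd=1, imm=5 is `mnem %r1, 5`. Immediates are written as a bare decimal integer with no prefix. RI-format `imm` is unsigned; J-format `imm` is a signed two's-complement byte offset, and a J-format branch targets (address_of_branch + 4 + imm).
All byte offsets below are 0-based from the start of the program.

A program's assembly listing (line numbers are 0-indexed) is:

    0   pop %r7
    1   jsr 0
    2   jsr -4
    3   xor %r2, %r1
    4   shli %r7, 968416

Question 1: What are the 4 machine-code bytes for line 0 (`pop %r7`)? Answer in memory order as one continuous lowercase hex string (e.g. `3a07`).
0. pop fields op=0x3f:6|rd=7:3|pad=0:23 → word ff800000h → ff 80 00 00

ff800000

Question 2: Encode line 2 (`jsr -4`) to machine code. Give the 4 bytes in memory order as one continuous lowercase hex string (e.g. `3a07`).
2. jsr fields op=0x22:6|imm=-4:26 → word 8bfffffch → 8b ff ff fc

8bfffffc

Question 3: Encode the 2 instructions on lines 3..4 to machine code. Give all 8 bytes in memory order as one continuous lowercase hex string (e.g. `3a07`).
3. xor fields op=0x37:6|rd=2:3|rs=1:3|pad=0:20 → word dd100000h → dd 10 00 00
4. shli fields op=0x24:6|rd=7:3|imm=968416:23 → word 938ec6e0h → 93 8e c6 e0

dd100000938ec6e0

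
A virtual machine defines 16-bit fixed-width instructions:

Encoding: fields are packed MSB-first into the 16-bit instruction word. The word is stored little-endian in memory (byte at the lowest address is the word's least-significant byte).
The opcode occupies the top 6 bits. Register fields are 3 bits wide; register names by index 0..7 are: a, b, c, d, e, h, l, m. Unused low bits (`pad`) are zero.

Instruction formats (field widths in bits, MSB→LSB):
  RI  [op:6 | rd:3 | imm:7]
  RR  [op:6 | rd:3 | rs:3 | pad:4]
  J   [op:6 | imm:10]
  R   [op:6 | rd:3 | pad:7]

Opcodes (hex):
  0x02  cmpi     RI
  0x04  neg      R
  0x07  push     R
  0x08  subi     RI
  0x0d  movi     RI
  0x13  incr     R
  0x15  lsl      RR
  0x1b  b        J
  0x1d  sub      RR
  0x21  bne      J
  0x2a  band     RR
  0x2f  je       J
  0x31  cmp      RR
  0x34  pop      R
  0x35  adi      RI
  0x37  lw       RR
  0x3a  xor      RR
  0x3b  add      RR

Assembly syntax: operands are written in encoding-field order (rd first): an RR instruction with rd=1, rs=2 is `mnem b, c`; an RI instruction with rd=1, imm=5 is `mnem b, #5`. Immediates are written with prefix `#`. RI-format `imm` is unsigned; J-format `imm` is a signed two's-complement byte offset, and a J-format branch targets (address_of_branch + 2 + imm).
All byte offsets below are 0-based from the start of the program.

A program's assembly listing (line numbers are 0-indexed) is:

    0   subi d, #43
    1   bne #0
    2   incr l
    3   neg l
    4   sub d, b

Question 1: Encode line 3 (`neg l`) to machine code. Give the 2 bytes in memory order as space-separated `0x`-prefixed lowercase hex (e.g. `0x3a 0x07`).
L3: neg op=0x4:6|rd=6:3|pad=0:7 ⇒ 0x1300 ⇒ little 00 13

0x00 0x13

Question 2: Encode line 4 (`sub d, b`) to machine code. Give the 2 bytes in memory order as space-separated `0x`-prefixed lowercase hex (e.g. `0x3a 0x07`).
0x90 0x75

line 4 (sub): pack op=0x1d:6|rd=3:3|rs=1:3|pad=0:4 = 0x7590; little→ 90 75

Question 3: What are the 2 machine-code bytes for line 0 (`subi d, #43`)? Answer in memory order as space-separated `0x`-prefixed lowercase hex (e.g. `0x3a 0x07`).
L0: subi op=0x8:6|rd=3:3|imm=43:7 ⇒ 0x21ab ⇒ little ab 21

0xab 0x21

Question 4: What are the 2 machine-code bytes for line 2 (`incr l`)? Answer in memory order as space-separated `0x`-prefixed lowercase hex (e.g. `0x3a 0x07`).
L2: incr op=0x13:6|rd=6:3|pad=0:7 ⇒ 0x4f00 ⇒ little 00 4f

0x00 0x4f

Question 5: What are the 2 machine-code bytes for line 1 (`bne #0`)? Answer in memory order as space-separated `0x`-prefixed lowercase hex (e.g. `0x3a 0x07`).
line 1 (bne): pack op=0x21:6|imm=0:10 = 0x8400; little→ 00 84

0x00 0x84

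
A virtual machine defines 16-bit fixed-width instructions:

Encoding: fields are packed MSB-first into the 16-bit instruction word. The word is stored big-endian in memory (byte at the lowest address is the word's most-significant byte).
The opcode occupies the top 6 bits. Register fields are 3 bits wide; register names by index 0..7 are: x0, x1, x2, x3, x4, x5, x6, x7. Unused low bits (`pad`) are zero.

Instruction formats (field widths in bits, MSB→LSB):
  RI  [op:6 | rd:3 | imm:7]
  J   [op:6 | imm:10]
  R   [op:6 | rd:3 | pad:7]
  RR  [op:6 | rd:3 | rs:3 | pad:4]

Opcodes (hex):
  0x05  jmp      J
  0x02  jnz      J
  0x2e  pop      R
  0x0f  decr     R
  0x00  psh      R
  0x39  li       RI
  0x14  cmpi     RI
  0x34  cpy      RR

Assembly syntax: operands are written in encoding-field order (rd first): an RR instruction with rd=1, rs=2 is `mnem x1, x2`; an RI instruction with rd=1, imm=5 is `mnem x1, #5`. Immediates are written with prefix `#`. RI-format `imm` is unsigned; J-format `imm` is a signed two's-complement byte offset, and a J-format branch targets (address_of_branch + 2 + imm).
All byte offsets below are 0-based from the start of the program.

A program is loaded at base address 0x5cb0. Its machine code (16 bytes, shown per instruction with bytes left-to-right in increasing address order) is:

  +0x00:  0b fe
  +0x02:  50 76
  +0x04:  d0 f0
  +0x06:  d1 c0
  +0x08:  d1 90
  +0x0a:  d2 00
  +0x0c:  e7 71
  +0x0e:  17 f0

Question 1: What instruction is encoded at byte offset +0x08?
cpy x3, x1

[08] d1 90 → 0xd190
  op=0xd190>>10=0x34 ⇒ cpy (RR)
  [9:7] rd=3 = x3
  [6:4] rs=1 = x1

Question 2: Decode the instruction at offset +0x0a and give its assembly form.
cpy x4, x0

+0x0a: d2 00 ⇒ word 0xd200 (big)
  op=0xd200>>10=0x34 ⇒ cpy (RR)
  rd: (w>>7)&0x7=0x4 → x4
  rs: (w>>4)&0x7=0x0 → x0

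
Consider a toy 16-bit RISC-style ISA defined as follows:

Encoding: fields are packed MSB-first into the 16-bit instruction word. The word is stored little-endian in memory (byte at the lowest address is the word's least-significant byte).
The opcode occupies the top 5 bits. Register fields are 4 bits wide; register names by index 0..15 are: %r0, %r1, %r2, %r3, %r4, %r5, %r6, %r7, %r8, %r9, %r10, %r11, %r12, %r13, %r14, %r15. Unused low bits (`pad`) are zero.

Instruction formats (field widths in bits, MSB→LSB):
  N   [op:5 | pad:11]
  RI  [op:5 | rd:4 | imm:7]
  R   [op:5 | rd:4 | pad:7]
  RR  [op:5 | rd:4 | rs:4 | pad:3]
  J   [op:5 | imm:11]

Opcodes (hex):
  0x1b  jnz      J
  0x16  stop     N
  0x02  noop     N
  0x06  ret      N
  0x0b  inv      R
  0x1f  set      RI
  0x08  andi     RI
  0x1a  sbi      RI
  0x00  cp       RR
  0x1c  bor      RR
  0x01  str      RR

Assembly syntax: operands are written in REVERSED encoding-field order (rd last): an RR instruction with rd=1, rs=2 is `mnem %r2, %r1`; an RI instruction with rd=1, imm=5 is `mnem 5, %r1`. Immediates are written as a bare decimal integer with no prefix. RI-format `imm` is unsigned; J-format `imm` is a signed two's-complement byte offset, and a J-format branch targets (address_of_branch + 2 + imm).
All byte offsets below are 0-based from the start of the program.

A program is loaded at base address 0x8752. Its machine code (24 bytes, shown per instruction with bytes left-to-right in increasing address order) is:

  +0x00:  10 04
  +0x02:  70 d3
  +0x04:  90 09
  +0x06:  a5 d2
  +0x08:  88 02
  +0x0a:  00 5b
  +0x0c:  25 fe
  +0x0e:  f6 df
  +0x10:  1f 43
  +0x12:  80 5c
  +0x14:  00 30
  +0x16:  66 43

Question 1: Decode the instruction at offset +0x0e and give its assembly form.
jnz -10

[0e] f6 df → 0xdff6
  opcode bits[15:11]=0x1b: jnz/J
  imm@[10:0]=0x7f6 (s11→-10) ⇒ -10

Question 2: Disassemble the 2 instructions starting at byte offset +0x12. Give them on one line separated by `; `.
inv %r9; ret

@+12  little-endian(80 5c) = 0x5c80
  top 5b → 0xb → inv [R]
  rd: (w>>7)&0xf=0x9 → %r9
@+14  little-endian(00 30) = 0x3000
  top 5b → 0x6 → ret [N]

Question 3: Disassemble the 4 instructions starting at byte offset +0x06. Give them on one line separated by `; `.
@+06  little-endian(a5 d2) = 0xd2a5
  top 5b → 0x1a → sbi [RI]
  rd: (w>>7)&0xf=0x5 → %r5
  imm: (w>>0)&0x7f=0x25 → 37
@+08  little-endian(88 02) = 0x0288
  top 5b → 0x0 → cp [RR]
  rd: (w>>7)&0xf=0x5 → %r5
  rs: (w>>3)&0xf=0x1 → %r1
@+0a  little-endian(00 5b) = 0x5b00
  top 5b → 0xb → inv [R]
  rd: (w>>7)&0xf=0x6 → %r6
@+0c  little-endian(25 fe) = 0xfe25
  top 5b → 0x1f → set [RI]
  rd: (w>>7)&0xf=0xc → %r12
  imm: (w>>0)&0x7f=0x25 → 37

sbi 37, %r5; cp %r1, %r5; inv %r6; set 37, %r12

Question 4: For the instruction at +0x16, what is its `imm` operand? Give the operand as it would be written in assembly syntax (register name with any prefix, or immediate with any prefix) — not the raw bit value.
[16] 66 43 → 0x4366
  op=0x4366>>11=0x8 ⇒ andi (RI)
  rd: (w>>7)&0xf=0x6 → %r6
  imm: (w>>0)&0x7f=0x66 → 102

102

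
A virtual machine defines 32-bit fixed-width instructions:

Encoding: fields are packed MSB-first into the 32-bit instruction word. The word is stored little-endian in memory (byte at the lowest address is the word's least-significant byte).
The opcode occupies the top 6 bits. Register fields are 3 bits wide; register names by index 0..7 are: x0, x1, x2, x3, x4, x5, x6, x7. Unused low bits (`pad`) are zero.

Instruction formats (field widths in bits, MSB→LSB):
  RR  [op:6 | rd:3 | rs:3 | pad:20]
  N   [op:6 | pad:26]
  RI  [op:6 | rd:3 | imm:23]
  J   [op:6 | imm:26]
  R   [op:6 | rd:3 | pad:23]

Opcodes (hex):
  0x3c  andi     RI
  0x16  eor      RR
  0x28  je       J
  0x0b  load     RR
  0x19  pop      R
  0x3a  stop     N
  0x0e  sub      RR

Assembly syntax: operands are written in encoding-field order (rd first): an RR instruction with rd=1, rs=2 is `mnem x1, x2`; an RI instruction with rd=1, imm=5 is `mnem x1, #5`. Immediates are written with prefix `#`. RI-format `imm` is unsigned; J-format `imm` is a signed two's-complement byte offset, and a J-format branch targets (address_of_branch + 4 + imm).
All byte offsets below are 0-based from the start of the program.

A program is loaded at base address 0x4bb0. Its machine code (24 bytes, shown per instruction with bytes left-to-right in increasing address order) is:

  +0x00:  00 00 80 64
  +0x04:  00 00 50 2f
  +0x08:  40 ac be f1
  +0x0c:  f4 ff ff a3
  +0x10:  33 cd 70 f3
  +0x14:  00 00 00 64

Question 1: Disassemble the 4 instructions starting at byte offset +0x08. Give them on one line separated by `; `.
+0x08: 40 ac be f1 ⇒ word 0xf1beac40 (little)
  top 6b → 0x3c → andi [RI]
  [25:23] rd=3 = x3
  [22:0] imm=4107328 = #4107328
+0x0c: f4 ff ff a3 ⇒ word 0xa3fffff4 (little)
  top 6b → 0x28 → je [J]
  [25:0] imm=67108852 (s26→-12) = #-12
+0x10: 33 cd 70 f3 ⇒ word 0xf370cd33 (little)
  top 6b → 0x3c → andi [RI]
  [25:23] rd=6 = x6
  [22:0] imm=7392563 = #7392563
+0x14: 00 00 00 64 ⇒ word 0x64000000 (little)
  top 6b → 0x19 → pop [R]
  [25:23] rd=0 = x0

andi x3, #4107328; je #-12; andi x6, #7392563; pop x0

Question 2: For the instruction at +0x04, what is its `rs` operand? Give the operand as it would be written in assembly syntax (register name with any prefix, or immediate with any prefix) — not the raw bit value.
off 0x04: read 00 00 50 2f as little → 0x2f500000
  opcode bits[31:26]=0xb: load/RR
  [25:23] rd=6 = x6
  [22:20] rs=5 = x5

x5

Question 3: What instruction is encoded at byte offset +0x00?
pop x1

[00] 00 00 80 64 → 0x64800000
  opcode bits[31:26]=0x19: pop/R
  rd@[25:23]=0x1 ⇒ x1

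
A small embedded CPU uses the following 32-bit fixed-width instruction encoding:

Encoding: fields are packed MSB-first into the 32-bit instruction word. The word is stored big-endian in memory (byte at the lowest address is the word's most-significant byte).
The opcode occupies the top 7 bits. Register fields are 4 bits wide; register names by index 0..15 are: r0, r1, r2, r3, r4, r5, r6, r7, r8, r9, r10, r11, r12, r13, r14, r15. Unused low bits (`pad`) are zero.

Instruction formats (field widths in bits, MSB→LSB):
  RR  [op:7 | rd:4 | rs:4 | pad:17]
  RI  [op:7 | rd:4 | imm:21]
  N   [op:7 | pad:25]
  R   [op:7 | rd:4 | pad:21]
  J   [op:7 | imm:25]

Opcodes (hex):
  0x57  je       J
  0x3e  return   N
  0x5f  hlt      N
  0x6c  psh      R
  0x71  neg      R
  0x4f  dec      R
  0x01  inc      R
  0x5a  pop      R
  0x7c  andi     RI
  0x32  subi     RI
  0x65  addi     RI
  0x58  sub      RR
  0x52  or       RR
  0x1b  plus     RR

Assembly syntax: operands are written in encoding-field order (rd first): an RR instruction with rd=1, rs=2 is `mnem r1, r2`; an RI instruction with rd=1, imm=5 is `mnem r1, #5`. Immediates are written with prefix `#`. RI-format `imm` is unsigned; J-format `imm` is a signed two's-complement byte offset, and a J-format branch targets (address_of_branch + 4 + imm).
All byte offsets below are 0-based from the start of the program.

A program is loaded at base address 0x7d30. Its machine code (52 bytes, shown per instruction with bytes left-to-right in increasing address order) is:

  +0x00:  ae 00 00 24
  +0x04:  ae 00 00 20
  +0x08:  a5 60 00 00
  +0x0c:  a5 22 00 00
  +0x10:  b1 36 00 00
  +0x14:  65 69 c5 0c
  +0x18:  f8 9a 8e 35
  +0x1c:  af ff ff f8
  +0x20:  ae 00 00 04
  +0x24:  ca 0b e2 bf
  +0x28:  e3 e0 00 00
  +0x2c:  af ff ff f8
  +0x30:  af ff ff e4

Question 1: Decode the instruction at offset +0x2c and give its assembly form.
je #-8

off 0x2c: read af ff ff f8 as big → 0xaffffff8
  top 7b → 0x57 → je [J]
  imm@[24:0]=0x1fffff8 (s25→-8) ⇒ #-8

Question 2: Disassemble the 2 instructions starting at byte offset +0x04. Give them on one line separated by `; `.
[04] ae 00 00 20 → 0xae000020
  top 7b → 0x57 → je [J]
  imm@[24:0]=0x20 ⇒ #32
[08] a5 60 00 00 → 0xa5600000
  top 7b → 0x52 → or [RR]
  rd@[24:21]=0xb ⇒ r11
  rs@[20:17]=0x0 ⇒ r0

je #32; or r11, r0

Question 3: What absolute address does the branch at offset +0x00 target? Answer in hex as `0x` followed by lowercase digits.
+0x00: ae 00 00 24 ⇒ word 0xae000024 (big)
  opcode bits[31:25]=0x57: je/J
  imm@[24:0]=0x24 ⇒ #36
  target = base 0x7d30 + off 0x00 + 4 + imm 36 = 0x7d58

0x7d58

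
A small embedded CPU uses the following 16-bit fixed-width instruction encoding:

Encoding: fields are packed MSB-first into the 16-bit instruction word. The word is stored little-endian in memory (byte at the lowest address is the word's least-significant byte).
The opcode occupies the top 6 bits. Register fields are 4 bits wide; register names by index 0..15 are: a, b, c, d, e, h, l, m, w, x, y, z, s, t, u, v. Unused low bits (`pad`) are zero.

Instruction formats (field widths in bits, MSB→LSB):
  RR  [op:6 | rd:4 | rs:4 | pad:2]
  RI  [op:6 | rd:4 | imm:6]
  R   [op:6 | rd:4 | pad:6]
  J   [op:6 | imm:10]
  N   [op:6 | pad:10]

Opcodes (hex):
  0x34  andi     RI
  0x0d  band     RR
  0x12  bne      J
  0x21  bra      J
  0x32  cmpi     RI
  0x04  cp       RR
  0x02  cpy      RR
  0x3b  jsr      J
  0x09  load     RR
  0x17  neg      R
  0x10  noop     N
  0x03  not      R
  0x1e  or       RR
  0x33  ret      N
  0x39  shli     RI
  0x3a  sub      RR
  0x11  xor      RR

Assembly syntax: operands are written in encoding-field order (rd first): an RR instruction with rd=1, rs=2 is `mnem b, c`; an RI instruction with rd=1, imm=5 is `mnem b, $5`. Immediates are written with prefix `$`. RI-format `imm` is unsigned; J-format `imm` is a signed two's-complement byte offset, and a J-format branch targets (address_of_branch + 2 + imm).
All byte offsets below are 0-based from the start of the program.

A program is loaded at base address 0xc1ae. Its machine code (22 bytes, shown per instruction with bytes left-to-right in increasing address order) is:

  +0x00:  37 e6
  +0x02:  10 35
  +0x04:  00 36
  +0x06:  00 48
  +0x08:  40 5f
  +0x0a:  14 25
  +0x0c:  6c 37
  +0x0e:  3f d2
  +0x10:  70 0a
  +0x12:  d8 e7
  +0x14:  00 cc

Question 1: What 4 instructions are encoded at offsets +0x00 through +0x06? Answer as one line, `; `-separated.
shli w, $55; band e, e; band w, a; bne $0

[00] 37 e6 → 0xe637
  top 6b → 0x39 → shli [RI]
  rd@[9:6]=0x8 ⇒ w
  imm@[5:0]=0x37 ⇒ $55
[02] 10 35 → 0x3510
  top 6b → 0xd → band [RR]
  rd@[9:6]=0x4 ⇒ e
  rs@[5:2]=0x4 ⇒ e
[04] 00 36 → 0x3600
  top 6b → 0xd → band [RR]
  rd@[9:6]=0x8 ⇒ w
  rs@[5:2]=0x0 ⇒ a
[06] 00 48 → 0x4800
  top 6b → 0x12 → bne [J]
  imm@[9:0]=0x0 ⇒ $0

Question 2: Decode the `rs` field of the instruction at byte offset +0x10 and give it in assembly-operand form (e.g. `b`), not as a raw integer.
@+10  little-endian(70 0a) = 0x0a70
  top 6b → 0x2 → cpy [RR]
  rd@[9:6]=0x9 ⇒ x
  rs@[5:2]=0xc ⇒ s

s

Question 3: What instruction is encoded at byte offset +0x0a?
load e, h

+0x0a: 14 25 ⇒ word 0x2514 (little)
  op=0x2514>>10=0x9 ⇒ load (RR)
  rd@[9:6]=0x4 ⇒ e
  rs@[5:2]=0x5 ⇒ h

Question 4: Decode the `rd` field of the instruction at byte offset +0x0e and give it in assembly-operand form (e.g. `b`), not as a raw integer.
@+0e  little-endian(3f d2) = 0xd23f
  opcode bits[15:10]=0x34: andi/RI
  rd@[9:6]=0x8 ⇒ w
  imm@[5:0]=0x3f ⇒ $63

w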